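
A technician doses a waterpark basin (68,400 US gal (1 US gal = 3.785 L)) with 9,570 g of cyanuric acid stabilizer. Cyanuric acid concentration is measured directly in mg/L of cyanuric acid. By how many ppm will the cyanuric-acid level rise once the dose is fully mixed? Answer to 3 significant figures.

37.0 ppm

Volume: 68,400 US gal × 3.785 L/gal = 258,894 L.
Rise: 9,570 g / 258,894 L × 1000 = 36.96 mg/L.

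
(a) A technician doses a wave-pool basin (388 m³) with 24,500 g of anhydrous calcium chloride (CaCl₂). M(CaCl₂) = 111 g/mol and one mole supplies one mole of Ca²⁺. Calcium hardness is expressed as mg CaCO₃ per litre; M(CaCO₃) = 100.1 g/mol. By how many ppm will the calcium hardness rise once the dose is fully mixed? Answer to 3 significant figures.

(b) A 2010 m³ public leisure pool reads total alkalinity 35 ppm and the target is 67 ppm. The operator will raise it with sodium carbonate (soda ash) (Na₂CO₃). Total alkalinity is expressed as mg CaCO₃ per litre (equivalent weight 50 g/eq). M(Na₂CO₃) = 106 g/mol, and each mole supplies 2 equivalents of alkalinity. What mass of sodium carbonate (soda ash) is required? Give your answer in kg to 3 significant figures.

(a) Volume: 388 m³ = 388,000 L.
(a) Moles of Ca²⁺: 24,500 g ÷ 111 g/mol = 220.7 mol.
(a) As CaCO₃: 220.7 mol × 100.1 g/mol = 22,090 g.
(a) Rise: 22,090 g / 388,000 L × 1000 = 56.94 mg/L.

(b) Volume: 2010 m³ = 2,010,000 L.
(b) Alkalinity to add: (67 − 35) = 32 mg/L as CaCO₃ × 2,010,000 L = 64,320 g as CaCO₃.
(b) Equivalents: 64,320 g ÷ 50 g/eq = 1286 eq.
(b) Each mole of Na₂CO₃ supplies 2 eq, so 1286 / 2 = 643.2 mol.
(b) Mass: 643.2 mol × 106 g/mol = 68,180 g.

(a) 56.9 ppm; (b) 68.2 kg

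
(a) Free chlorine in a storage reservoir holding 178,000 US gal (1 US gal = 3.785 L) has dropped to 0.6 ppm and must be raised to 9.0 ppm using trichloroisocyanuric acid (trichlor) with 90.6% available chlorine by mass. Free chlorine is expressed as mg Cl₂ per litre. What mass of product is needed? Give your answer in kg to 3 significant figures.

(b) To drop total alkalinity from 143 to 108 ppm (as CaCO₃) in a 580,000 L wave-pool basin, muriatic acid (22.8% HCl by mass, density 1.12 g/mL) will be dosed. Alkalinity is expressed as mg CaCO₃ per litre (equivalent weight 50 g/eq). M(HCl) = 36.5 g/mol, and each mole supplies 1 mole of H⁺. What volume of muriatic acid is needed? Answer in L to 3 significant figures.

(a) 6.25 kg; (b) 58.0 L

(a) Volume: 178,000 US gal × 3.785 L/gal = 673,730 L.
(a) Chlorine deficit: 9.0 − 0.6 = 8.4 ppm = 8.4 mg/L as Cl₂.
(a) Cl₂ equivalent needed: 8.4 mg/L × 673,730 L = 5,659,000 mg = 5659 g.
(a) Product at 90.6% available chlorine: 5659 / 0.906 = 6247 g.

(b) Alkalinity to neutralize: (143 − 108) = 35 mg/L as CaCO₃ × 580,000 L = 20,300 g as CaCO₃.
(b) Equivalents of H⁺ required: 20,300 ÷ 50 g/eq = 406 eq = 406 mol HCl.
(b) Mass of HCl: 406 × 36.5 = 14,820 g.
(b) Mass of 22.8% solution: 14,820 / 0.228 = 65,000 g.
(b) Volume: 65,000 g ÷ 1.12 g/mL = 58,030 mL.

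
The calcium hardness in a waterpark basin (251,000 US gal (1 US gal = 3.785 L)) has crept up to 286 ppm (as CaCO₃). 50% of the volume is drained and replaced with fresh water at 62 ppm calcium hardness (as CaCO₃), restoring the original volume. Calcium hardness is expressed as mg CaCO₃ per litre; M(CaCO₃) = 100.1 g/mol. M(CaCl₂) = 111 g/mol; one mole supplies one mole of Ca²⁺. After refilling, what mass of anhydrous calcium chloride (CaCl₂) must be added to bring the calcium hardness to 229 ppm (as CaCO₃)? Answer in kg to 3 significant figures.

Volume: 251,000 US gal × 3.785 L/gal = 950,035 L.
After draining 50% and refilling: 286 × 0.50 + 62 × 0.50 = 174 ppm.
Deficit to target: 229 − 174 = 55 mg/L.
As CaCO₃: 55 mg/L × 950,035 L = 52,250 g; ÷ 100.1 = 522 mol Ca²⁺.
Mass: 522 × 111 = 57,940 g.

57.9 kg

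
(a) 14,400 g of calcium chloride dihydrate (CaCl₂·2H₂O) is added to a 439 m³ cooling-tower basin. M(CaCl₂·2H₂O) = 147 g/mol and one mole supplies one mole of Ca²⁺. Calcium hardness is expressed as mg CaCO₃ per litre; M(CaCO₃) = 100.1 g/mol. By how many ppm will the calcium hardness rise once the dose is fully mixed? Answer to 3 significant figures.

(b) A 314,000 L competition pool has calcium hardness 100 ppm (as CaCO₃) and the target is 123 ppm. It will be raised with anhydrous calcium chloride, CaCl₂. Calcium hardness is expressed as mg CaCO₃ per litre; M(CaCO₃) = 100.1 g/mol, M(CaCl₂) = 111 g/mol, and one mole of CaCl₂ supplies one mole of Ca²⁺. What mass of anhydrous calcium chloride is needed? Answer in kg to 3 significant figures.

(a) Volume: 439 m³ = 439,000 L.
(a) Moles of Ca²⁺: 14,400 g ÷ 147 g/mol = 97.96 mol.
(a) As CaCO₃: 97.96 mol × 100.1 g/mol = 9806 g.
(a) Rise: 9806 g / 439,000 L × 1000 = 22.34 mg/L.

(b) Hardness to add: (123 − 100) = 23 mg/L as CaCO₃ × 314,000 L = 7222 g as CaCO₃.
(b) Moles of Ca²⁺ (1 mol Ca²⁺ ≡ 1 mol CaCO₃): 7222 / 100.1 g/mol = 72.15 mol.
(b) Mass of CaCl₂: 72.15 × 111 = 8008 g.

(a) 22.3 ppm; (b) 8.01 kg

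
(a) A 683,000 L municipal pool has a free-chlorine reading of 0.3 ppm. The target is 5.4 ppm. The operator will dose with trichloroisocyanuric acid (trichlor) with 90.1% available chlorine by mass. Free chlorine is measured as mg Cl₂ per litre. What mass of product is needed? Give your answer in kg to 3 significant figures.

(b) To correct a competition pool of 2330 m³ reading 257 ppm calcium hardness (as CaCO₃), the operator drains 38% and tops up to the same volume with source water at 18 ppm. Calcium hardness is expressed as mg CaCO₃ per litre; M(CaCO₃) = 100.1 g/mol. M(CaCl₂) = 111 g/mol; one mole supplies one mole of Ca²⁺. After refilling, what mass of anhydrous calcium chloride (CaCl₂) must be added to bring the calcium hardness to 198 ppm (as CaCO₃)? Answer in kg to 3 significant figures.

(a) Chlorine deficit: 5.4 − 0.3 = 5.1 ppm = 5.1 mg/L as Cl₂.
(a) Cl₂ equivalent needed: 5.1 mg/L × 683,000 L = 3,483,000 mg = 3483 g.
(a) Product at 90.1% available chlorine: 3483 / 0.901 = 3866 g.

(b) Volume: 2330 m³ = 2,330,000 L.
(b) After draining 38% and refilling: 257 × 0.62 + 18 × 0.38 = 166.18 ppm.
(b) Deficit to target: 198 − 166.18 = 31.82 mg/L.
(b) As CaCO₃: 31.82 mg/L × 2,330,000 L = 74,140 g; ÷ 100.1 = 740.7 mol Ca²⁺.
(b) Mass: 740.7 × 111 = 82,210 g.

(a) 3.87 kg; (b) 82.2 kg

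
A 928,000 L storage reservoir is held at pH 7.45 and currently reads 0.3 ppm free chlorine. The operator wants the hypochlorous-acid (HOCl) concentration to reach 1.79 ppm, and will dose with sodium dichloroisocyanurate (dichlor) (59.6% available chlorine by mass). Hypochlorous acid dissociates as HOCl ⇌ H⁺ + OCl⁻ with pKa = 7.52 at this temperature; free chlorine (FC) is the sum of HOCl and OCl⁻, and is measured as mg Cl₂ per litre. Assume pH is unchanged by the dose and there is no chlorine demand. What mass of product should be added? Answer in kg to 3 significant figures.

4.69 kg

[OCl⁻]/[HOCl] = 10^(pH − pKa) = 10^(7.45 − 7.52) = 0.8511; fraction as HOCl = 1/(1 + 0.8511) = 0.5402.
Free chlorine required for 1.79 ppm HOCl: 1.79 / 0.5402 = 3.314 ppm.
FC to add: 3.314 − 0.3 = 3.014 mg/L as Cl₂.
Cl₂ equivalent: 3.014 mg/L × 928,000 L = 2797 g.
Product at 59.6% available Cl: 2797 / 0.596 = 4692 g.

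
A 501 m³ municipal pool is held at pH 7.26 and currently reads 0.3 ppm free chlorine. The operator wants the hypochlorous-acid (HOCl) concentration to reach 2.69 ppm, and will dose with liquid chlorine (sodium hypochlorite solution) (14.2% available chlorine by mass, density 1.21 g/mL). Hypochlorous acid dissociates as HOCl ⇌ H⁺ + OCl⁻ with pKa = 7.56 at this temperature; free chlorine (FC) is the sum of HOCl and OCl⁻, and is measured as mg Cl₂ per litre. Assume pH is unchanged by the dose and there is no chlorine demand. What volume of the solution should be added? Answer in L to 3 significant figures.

10.9 L

Volume: 501 m³ = 501,000 L.
[OCl⁻]/[HOCl] = 10^(pH − pKa) = 10^(7.26 − 7.56) = 0.5012; fraction as HOCl = 1/(1 + 0.5012) = 0.6661.
Free chlorine required for 2.69 ppm HOCl: 2.69 / 0.6661 = 4.038 ppm.
FC to add: 4.038 − 0.3 = 3.738 mg/L as Cl₂.
Cl₂ equivalent: 3.738 mg/L × 501,000 L = 1873 g.
Product at 14.2% available Cl: 1873 / 0.142 = 13,190 g.
Volume: 13,190 g ÷ 1.21 g/mL = 10,900 mL.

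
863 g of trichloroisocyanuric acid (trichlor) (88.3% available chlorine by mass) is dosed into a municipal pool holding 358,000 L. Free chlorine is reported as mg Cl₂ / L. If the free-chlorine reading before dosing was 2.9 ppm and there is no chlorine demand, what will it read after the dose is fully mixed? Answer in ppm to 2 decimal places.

Available chlorine delivered: 863 g × 0.883 = 762 g as Cl₂.
Concentration rise: 762 g / 358,000 L = 2.129 mg/L = 2.13 ppm.
Final FC: 2.9 + 2.13 = 5.03 ppm.

5.03 ppm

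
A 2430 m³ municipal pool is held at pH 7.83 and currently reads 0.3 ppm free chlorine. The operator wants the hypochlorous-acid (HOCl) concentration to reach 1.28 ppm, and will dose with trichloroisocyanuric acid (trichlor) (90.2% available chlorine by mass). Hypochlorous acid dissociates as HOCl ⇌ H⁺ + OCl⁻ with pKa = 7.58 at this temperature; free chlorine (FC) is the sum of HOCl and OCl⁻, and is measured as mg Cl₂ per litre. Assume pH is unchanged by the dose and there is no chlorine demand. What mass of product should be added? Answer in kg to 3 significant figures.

8.77 kg

Volume: 2430 m³ = 2,430,000 L.
[OCl⁻]/[HOCl] = 10^(pH − pKa) = 10^(7.83 − 7.58) = 1.778; fraction as HOCl = 1/(1 + 1.778) = 0.3599.
Free chlorine required for 1.28 ppm HOCl: 1.28 / 0.3599 = 3.556 ppm.
FC to add: 3.556 − 0.3 = 3.256 mg/L as Cl₂.
Cl₂ equivalent: 3.256 mg/L × 2,430,000 L = 7913 g.
Product at 90.2% available Cl: 7913 / 0.902 = 8772 g.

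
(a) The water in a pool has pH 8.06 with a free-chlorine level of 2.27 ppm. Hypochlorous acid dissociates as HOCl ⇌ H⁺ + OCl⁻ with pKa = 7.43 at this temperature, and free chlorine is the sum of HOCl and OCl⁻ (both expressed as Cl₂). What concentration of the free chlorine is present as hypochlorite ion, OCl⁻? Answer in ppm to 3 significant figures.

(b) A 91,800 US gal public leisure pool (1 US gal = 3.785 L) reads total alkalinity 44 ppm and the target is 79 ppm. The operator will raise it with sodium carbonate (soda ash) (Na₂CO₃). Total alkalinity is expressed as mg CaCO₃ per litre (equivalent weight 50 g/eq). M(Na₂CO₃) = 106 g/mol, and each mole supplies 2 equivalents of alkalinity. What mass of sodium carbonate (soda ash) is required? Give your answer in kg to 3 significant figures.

(a) [OCl⁻]/[HOCl] = 10^(pH − pKa) = 10^(8.06 − 7.43) = 10^0.63 = 4.266.
(a) Fraction as HOCl = 1 / (1 + 4.266) = 0.1899.
(a) OCl⁻ = (1 − 0.1899) × 2.27 ppm = 1.839 ppm.

(b) Volume: 91,800 US gal × 3.785 L/gal = 347,463 L.
(b) Alkalinity to add: (79 − 44) = 35 mg/L as CaCO₃ × 347,463 L = 12,160 g as CaCO₃.
(b) Equivalents: 12,160 g ÷ 50 g/eq = 243.2 eq.
(b) Each mole of Na₂CO₃ supplies 2 eq, so 243.2 / 2 = 121.6 mol.
(b) Mass: 121.6 mol × 106 g/mol = 12,890 g.

(a) 1.84 ppm; (b) 12.9 kg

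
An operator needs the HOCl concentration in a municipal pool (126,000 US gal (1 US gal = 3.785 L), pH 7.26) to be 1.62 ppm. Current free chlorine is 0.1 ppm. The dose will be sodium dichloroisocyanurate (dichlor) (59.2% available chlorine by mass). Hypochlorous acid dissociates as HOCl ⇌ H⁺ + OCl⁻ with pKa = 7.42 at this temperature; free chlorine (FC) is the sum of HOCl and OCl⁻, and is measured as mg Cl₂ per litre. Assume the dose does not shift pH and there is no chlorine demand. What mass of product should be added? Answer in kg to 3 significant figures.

Volume: 126,000 US gal × 3.785 L/gal = 476,910 L.
[OCl⁻]/[HOCl] = 10^(pH − pKa) = 10^(7.26 − 7.42) = 0.6918; fraction as HOCl = 1/(1 + 0.6918) = 0.5911.
Free chlorine required for 1.62 ppm HOCl: 1.62 / 0.5911 = 2.741 ppm.
FC to add: 2.741 − 0.1 = 2.641 mg/L as Cl₂.
Cl₂ equivalent: 2.641 mg/L × 476,910 L = 1259 g.
Product at 59.2% available Cl: 1259 / 0.592 = 2127 g.

2.13 kg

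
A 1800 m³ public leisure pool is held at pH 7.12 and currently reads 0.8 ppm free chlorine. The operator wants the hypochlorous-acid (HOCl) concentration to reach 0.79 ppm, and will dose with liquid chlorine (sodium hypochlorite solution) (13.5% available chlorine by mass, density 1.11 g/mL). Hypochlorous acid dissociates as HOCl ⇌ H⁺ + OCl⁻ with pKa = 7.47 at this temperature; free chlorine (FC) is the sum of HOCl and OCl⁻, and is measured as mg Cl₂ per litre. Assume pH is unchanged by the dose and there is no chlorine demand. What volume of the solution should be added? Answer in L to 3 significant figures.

Volume: 1800 m³ = 1,800,000 L.
[OCl⁻]/[HOCl] = 10^(pH − pKa) = 10^(7.12 − 7.47) = 0.4467; fraction as HOCl = 1/(1 + 0.4467) = 0.6912.
Free chlorine required for 0.79 ppm HOCl: 0.79 / 0.6912 = 1.143 ppm.
FC to add: 1.143 − 0.8 = 0.3429 mg/L as Cl₂.
Cl₂ equivalent: 0.3429 mg/L × 1,800,000 L = 617.2 g.
Product at 13.5% available Cl: 617.2 / 0.135 = 4572 g.
Volume: 4572 g ÷ 1.11 g/mL = 4119 mL.

4.12 L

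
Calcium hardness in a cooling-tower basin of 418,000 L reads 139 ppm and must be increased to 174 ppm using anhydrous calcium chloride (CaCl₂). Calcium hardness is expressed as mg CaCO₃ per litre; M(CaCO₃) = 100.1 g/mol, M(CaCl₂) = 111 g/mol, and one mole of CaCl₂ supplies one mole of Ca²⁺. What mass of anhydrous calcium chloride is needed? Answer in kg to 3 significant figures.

Hardness to add: (174 − 139) = 35 mg/L as CaCO₃ × 418,000 L = 14,630 g as CaCO₃.
Moles of Ca²⁺ (1 mol Ca²⁺ ≡ 1 mol CaCO₃): 14,630 / 100.1 g/mol = 146.2 mol.
Mass of CaCl₂: 146.2 × 111 = 16,220 g.

16.2 kg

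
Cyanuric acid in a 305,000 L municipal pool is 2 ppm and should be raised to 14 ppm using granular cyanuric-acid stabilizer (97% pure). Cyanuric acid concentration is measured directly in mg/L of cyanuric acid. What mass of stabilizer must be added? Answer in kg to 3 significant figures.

CYA to add: (14 − 2) = 12 mg/L × 305,000 L = 3660 g cyanuric acid.
At 97% purity: 3660 / 0.97 = 3773 g product.

3.77 kg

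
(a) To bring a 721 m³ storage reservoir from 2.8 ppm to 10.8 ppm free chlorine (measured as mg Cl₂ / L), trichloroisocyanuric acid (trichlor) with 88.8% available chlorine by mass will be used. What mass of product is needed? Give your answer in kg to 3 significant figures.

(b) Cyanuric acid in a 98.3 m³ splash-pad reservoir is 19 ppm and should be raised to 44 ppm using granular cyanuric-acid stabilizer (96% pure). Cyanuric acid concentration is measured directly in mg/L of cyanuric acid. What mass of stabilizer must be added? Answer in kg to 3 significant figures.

(a) 6.50 kg; (b) 2.56 kg

(a) Volume: 721 m³ = 721,000 L.
(a) Chlorine deficit: 10.8 − 2.8 = 8 ppm = 8 mg/L as Cl₂.
(a) Cl₂ equivalent needed: 8 mg/L × 721,000 L = 5,768,000 mg = 5768 g.
(a) Product at 88.8% available chlorine: 5768 / 0.888 = 6495 g.

(b) Volume: 98.3 m³ = 98,300 L.
(b) CYA to add: (44 − 19) = 25 mg/L × 98,300 L = 2458 g cyanuric acid.
(b) At 96% purity: 2458 / 0.96 = 2560 g product.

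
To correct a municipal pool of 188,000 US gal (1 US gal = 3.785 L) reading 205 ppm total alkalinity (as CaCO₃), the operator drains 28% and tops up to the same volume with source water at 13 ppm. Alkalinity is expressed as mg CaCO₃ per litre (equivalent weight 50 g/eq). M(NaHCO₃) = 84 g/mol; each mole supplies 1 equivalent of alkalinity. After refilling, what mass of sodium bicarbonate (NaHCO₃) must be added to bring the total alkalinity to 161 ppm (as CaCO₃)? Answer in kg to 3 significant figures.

Volume: 188,000 US gal × 3.785 L/gal = 711,580 L.
After draining 28% and refilling: 205 × 0.72 + 13 × 0.28 = 151.24 ppm.
Deficit to target: 161 − 151.24 = 9.76 mg/L.
As CaCO₃: 9.76 mg/L × 711,580 L = 6945 g; ÷ 50 g/eq ÷ 1 = 138.9 mol NaHCO₃.
Mass: 138.9 × 84 = 11,670 g.

11.7 kg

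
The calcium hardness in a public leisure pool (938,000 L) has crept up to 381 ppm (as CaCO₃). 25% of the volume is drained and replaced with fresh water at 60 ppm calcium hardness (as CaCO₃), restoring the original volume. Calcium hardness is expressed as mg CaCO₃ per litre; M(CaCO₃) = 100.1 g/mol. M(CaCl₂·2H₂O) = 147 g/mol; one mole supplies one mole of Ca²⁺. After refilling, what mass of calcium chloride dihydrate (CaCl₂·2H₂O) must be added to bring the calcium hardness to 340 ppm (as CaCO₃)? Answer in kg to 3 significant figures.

After draining 25% and refilling: 381 × 0.75 + 60 × 0.25 = 300.75 ppm.
Deficit to target: 340 − 300.75 = 39.25 mg/L.
As CaCO₃: 39.25 mg/L × 938,000 L = 36,820 g; ÷ 100.1 = 367.8 mol Ca²⁺.
Mass: 367.8 × 147 = 54,070 g.

54.1 kg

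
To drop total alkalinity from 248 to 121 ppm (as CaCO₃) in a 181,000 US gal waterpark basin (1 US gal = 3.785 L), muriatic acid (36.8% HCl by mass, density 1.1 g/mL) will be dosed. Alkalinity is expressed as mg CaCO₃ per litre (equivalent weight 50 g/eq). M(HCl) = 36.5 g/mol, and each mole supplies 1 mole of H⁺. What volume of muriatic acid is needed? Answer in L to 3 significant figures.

157 L

Volume: 181,000 US gal × 3.785 L/gal = 685,085 L.
Alkalinity to neutralize: (248 − 121) = 127 mg/L as CaCO₃ × 685,085 L = 87,010 g as CaCO₃.
Equivalents of H⁺ required: 87,010 ÷ 50 g/eq = 1740 eq = 1740 mol HCl.
Mass of HCl: 1740 × 36.5 = 63,510 g.
Mass of 36.8% solution: 63,510 / 0.368 = 172,600 g.
Volume: 172,600 g ÷ 1.1 g/mL = 156,900 mL.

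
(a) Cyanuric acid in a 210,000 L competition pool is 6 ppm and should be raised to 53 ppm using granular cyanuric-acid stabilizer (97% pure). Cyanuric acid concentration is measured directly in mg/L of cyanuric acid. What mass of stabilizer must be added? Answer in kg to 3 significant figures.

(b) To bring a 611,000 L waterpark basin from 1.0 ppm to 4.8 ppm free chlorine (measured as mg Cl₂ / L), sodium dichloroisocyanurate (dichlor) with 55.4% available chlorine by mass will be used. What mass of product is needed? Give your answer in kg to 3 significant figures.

(a) 10.2 kg; (b) 4.19 kg

(a) CYA to add: (53 − 6) = 47 mg/L × 210,000 L = 9870 g cyanuric acid.
(a) At 97% purity: 9870 / 0.97 = 10,180 g product.

(b) Chlorine deficit: 4.8 − 1.0 = 3.8 ppm = 3.8 mg/L as Cl₂.
(b) Cl₂ equivalent needed: 3.8 mg/L × 611,000 L = 2,322,000 mg = 2322 g.
(b) Product at 55.4% available chlorine: 2322 / 0.554 = 4191 g.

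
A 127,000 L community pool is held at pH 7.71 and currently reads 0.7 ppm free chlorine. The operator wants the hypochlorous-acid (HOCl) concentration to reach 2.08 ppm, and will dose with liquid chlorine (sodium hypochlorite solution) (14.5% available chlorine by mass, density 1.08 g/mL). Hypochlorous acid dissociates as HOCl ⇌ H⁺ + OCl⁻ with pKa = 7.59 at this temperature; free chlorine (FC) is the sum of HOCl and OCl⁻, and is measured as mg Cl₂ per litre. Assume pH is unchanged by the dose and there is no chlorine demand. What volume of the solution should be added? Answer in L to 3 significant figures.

3.34 L

[OCl⁻]/[HOCl] = 10^(pH − pKa) = 10^(7.71 − 7.59) = 1.318; fraction as HOCl = 1/(1 + 1.318) = 0.4314.
Free chlorine required for 2.08 ppm HOCl: 2.08 / 0.4314 = 4.822 ppm.
FC to add: 4.822 − 0.7 = 4.122 mg/L as Cl₂.
Cl₂ equivalent: 4.122 mg/L × 127,000 L = 523.5 g.
Product at 14.5% available Cl: 523.5 / 0.145 = 3610 g.
Volume: 3610 g ÷ 1.08 g/mL = 3343 mL.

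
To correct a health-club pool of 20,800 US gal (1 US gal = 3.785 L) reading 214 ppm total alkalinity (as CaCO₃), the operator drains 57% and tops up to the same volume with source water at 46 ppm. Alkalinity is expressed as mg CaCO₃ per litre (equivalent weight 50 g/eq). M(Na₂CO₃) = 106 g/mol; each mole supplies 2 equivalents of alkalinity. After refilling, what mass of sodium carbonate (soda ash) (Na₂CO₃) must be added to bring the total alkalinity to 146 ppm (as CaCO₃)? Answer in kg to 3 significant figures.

Volume: 20,800 US gal × 3.785 L/gal = 78,728 L.
After draining 57% and refilling: 214 × 0.43 + 46 × 0.57 = 118.24 ppm.
Deficit to target: 146 − 118.24 = 27.76 mg/L.
As CaCO₃: 27.76 mg/L × 78,728 L = 2185 g; ÷ 50 g/eq ÷ 2 = 21.85 mol Na₂CO₃.
Mass: 21.85 × 106 = 2317 g.

2.32 kg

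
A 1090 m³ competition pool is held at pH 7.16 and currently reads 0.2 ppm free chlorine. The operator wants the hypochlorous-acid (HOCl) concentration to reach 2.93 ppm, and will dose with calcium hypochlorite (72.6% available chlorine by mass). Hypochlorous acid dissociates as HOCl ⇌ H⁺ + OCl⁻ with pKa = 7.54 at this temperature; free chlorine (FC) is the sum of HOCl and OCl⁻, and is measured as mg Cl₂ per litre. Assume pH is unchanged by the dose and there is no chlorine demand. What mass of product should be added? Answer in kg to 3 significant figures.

5.93 kg

Volume: 1090 m³ = 1,090,000 L.
[OCl⁻]/[HOCl] = 10^(pH − pKa) = 10^(7.16 − 7.54) = 0.4169; fraction as HOCl = 1/(1 + 0.4169) = 0.7058.
Free chlorine required for 2.93 ppm HOCl: 2.93 / 0.7058 = 4.151 ppm.
FC to add: 4.151 − 0.2 = 3.951 mg/L as Cl₂.
Cl₂ equivalent: 3.951 mg/L × 1,090,000 L = 4307 g.
Product at 72.6% available Cl: 4307 / 0.726 = 5933 g.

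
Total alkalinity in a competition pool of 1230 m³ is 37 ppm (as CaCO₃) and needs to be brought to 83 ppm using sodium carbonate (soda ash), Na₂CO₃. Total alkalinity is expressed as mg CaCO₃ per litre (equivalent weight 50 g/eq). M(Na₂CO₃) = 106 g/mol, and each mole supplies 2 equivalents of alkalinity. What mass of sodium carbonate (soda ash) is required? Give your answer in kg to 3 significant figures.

Volume: 1230 m³ = 1,230,000 L.
Alkalinity to add: (83 − 37) = 46 mg/L as CaCO₃ × 1,230,000 L = 56,580 g as CaCO₃.
Equivalents: 56,580 g ÷ 50 g/eq = 1132 eq.
Each mole of Na₂CO₃ supplies 2 eq, so 1132 / 2 = 565.8 mol.
Mass: 565.8 mol × 106 g/mol = 59,970 g.

60.0 kg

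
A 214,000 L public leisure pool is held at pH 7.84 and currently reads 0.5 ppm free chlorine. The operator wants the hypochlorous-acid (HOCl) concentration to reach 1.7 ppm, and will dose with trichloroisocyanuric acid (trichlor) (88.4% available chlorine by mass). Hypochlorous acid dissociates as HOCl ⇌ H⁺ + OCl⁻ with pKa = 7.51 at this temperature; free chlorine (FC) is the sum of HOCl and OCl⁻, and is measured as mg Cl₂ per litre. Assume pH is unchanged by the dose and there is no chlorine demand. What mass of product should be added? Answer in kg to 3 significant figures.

1.17 kg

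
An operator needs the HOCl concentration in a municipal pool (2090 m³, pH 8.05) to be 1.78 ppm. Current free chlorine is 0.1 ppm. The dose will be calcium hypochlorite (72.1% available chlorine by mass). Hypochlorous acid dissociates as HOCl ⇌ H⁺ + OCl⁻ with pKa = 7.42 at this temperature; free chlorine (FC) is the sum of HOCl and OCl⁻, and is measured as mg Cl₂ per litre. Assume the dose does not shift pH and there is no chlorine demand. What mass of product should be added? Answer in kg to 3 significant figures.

Volume: 2090 m³ = 2,090,000 L.
[OCl⁻]/[HOCl] = 10^(pH − pKa) = 10^(8.05 − 7.42) = 4.266; fraction as HOCl = 1/(1 + 4.266) = 0.1899.
Free chlorine required for 1.78 ppm HOCl: 1.78 / 0.1899 = 9.373 ppm.
FC to add: 9.373 − 0.1 = 9.273 mg/L as Cl₂.
Cl₂ equivalent: 9.273 mg/L × 2,090,000 L = 19,380 g.
Product at 72.1% available Cl: 19,380 / 0.721 = 26,880 g.

26.9 kg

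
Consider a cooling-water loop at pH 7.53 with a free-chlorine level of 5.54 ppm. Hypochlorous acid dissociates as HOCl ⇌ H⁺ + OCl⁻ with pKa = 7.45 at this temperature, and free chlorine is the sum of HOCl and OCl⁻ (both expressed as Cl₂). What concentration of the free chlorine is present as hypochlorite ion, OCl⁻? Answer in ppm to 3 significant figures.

3.02 ppm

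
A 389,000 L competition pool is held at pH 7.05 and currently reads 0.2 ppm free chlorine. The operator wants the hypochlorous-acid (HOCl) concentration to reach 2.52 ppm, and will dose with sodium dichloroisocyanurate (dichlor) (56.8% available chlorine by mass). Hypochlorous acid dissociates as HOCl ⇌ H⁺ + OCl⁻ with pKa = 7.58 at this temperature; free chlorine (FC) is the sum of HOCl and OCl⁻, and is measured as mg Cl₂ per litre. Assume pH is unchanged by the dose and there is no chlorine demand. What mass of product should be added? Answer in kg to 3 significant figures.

2.10 kg

[OCl⁻]/[HOCl] = 10^(pH − pKa) = 10^(7.05 − 7.58) = 0.2951; fraction as HOCl = 1/(1 + 0.2951) = 0.7721.
Free chlorine required for 2.52 ppm HOCl: 2.52 / 0.7721 = 3.264 ppm.
FC to add: 3.264 − 0.2 = 3.064 mg/L as Cl₂.
Cl₂ equivalent: 3.064 mg/L × 389,000 L = 1192 g.
Product at 56.8% available Cl: 1192 / 0.568 = 2098 g.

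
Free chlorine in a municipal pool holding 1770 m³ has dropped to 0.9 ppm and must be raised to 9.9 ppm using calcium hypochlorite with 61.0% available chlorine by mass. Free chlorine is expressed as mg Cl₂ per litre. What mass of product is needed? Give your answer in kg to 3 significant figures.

26.1 kg

Volume: 1770 m³ = 1,770,000 L.
Chlorine deficit: 9.9 − 0.9 = 9 ppm = 9 mg/L as Cl₂.
Cl₂ equivalent needed: 9 mg/L × 1,770,000 L = 15,930,000 mg = 15,930 g.
Product at 61.0% available chlorine: 15,930 / 0.61 = 26,110 g.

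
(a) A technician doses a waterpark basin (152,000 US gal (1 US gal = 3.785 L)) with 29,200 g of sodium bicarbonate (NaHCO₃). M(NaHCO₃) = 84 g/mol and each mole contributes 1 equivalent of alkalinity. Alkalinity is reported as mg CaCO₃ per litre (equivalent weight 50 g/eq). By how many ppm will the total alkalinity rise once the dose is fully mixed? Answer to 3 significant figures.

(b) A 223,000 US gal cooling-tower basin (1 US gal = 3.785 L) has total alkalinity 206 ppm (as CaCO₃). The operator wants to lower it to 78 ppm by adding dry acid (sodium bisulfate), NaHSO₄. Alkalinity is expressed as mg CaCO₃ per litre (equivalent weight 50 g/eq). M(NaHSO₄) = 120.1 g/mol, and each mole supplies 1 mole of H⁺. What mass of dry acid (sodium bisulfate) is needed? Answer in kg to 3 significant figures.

(a) Volume: 152,000 US gal × 3.785 L/gal = 575,320 L.
(a) Moles of NaHCO₃: 29,200 g ÷ 84 g/mol = 347.6 mol → 347.6 eq of alkalinity.
(a) As CaCO₃: 347.6 eq × 50 g/eq = 17,380 g.
(a) Rise: 17,380 g / 575,320 L × 1000 = 30.21 mg/L.

(b) Volume: 223,000 US gal × 3.785 L/gal = 844,055 L.
(b) Alkalinity to neutralize: (206 − 78) = 128 mg/L as CaCO₃ × 844,055 L = 108,000 g as CaCO₃.
(b) Equivalents of H⁺ required: 108,000 ÷ 50 g/eq = 2161 eq = 2161 mol NaHSO₄.
(b) Mass of NaHSO₄: 2161 × 120.1 = 259,500 g.

(a) 30.2 ppm; (b) 260 kg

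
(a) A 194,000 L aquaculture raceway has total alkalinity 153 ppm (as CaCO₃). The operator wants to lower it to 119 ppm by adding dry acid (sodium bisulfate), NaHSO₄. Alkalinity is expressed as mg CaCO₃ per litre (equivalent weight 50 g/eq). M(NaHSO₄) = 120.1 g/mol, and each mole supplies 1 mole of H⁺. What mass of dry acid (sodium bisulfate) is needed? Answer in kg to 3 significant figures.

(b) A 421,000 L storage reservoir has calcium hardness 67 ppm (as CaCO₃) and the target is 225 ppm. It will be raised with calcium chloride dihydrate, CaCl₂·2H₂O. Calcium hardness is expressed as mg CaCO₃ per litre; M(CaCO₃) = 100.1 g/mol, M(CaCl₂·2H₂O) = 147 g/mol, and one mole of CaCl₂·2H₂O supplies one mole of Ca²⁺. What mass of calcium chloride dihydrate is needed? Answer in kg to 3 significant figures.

(a) 15.8 kg; (b) 97.7 kg

(a) Alkalinity to neutralize: (153 − 119) = 34 mg/L as CaCO₃ × 194,000 L = 6596 g as CaCO₃.
(a) Equivalents of H⁺ required: 6596 ÷ 50 g/eq = 131.9 eq = 131.9 mol NaHSO₄.
(a) Mass of NaHSO₄: 131.9 × 120.1 = 15,840 g.

(b) Hardness to add: (225 − 67) = 158 mg/L as CaCO₃ × 421,000 L = 66,520 g as CaCO₃.
(b) Moles of Ca²⁺ (1 mol Ca²⁺ ≡ 1 mol CaCO₃): 66,520 / 100.1 g/mol = 664.5 mol.
(b) Mass of CaCl₂·2H₂O: 664.5 × 147 = 97,680 g.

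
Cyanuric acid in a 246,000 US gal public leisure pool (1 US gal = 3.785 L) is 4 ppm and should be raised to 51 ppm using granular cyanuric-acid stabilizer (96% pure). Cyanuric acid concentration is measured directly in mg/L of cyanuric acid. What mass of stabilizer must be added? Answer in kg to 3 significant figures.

Volume: 246,000 US gal × 3.785 L/gal = 931,110 L.
CYA to add: (51 − 4) = 47 mg/L × 931,110 L = 43,760 g cyanuric acid.
At 96% purity: 43,760 / 0.96 = 45,590 g product.

45.6 kg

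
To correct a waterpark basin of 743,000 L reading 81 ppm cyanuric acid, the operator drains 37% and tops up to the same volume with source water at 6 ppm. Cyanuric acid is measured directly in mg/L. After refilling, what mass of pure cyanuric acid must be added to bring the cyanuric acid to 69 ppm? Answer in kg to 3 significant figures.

11.7 kg

After draining 37% and refilling: 81 × 0.63 + 6 × 0.37 = 53.25 ppm.
Deficit to target: 69 − 53.25 = 15.75 mg/L.
Mass: 15.75 mg/L × 743,000 L = 11,700 g cyanuric acid.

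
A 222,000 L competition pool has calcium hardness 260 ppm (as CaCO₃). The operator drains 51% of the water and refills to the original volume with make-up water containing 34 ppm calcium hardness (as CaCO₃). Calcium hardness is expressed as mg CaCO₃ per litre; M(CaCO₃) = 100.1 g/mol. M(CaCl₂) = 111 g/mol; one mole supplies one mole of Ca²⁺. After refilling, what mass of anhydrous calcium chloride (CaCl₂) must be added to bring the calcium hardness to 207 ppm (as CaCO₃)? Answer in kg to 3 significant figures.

15.3 kg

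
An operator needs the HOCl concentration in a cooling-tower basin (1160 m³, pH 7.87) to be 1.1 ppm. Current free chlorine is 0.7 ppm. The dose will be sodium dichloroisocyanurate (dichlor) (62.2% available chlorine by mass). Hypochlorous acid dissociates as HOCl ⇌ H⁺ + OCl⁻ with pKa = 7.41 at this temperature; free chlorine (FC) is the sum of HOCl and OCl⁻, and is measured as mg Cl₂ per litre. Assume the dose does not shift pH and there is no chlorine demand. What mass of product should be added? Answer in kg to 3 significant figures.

6.66 kg

Volume: 1160 m³ = 1,160,000 L.
[OCl⁻]/[HOCl] = 10^(pH − pKa) = 10^(7.87 − 7.41) = 2.884; fraction as HOCl = 1/(1 + 2.884) = 0.2575.
Free chlorine required for 1.1 ppm HOCl: 1.1 / 0.2575 = 4.272 ppm.
FC to add: 4.272 − 0.7 = 3.572 mg/L as Cl₂.
Cl₂ equivalent: 3.572 mg/L × 1,160,000 L = 4144 g.
Product at 62.2% available Cl: 4144 / 0.622 = 6662 g.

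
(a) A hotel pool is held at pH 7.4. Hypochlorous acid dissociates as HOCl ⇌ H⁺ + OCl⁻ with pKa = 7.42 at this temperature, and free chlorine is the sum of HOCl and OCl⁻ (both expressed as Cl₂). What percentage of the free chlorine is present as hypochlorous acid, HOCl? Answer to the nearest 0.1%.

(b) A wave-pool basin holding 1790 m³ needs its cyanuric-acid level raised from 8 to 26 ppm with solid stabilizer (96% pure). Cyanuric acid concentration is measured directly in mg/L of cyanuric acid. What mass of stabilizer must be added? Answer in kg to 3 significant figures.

(a) [OCl⁻]/[HOCl] = 10^(pH − pKa) = 10^(7.4 − 7.42) = 10^-0.02 = 0.955.
(a) Fraction as HOCl = 1 / (1 + 0.955) = 0.5115.

(b) Volume: 1790 m³ = 1,790,000 L.
(b) CYA to add: (26 − 8) = 18 mg/L × 1,790,000 L = 32,220 g cyanuric acid.
(b) At 96% purity: 32,220 / 0.96 = 33,560 g product.

(a) 51.2%; (b) 33.6 kg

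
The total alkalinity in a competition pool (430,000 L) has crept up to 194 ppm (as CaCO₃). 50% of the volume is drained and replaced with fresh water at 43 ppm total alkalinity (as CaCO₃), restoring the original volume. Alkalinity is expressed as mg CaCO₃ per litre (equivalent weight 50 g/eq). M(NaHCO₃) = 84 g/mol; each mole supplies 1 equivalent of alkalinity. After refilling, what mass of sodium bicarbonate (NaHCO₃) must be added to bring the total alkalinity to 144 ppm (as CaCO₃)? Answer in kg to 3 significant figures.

After draining 50% and refilling: 194 × 0.50 + 43 × 0.50 = 118.5 ppm.
Deficit to target: 144 − 118.5 = 25.5 mg/L.
As CaCO₃: 25.5 mg/L × 430,000 L = 10,960 g; ÷ 50 g/eq ÷ 1 = 219.3 mol NaHCO₃.
Mass: 219.3 × 84 = 18,420 g.

18.4 kg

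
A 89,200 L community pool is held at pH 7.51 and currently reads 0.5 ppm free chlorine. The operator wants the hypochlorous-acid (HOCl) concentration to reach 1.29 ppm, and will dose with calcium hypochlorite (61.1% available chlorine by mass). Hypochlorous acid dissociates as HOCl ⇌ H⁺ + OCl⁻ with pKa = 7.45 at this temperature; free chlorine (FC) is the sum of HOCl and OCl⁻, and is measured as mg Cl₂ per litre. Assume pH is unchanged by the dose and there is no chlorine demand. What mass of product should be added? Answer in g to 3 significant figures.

332 g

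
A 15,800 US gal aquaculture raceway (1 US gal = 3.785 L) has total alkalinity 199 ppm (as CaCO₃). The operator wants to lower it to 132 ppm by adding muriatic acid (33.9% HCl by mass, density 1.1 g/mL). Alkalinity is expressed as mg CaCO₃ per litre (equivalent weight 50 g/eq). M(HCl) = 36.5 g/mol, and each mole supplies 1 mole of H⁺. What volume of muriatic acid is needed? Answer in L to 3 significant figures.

7.84 L

Volume: 15,800 US gal × 3.785 L/gal = 59,803 L.
Alkalinity to neutralize: (199 − 132) = 67 mg/L as CaCO₃ × 59,803 L = 4007 g as CaCO₃.
Equivalents of H⁺ required: 4007 ÷ 50 g/eq = 80.14 eq = 80.14 mol HCl.
Mass of HCl: 80.14 × 36.5 = 2925 g.
Mass of 33.9% solution: 2925 / 0.339 = 8628 g.
Volume: 8628 g ÷ 1.1 g/mL = 7844 mL.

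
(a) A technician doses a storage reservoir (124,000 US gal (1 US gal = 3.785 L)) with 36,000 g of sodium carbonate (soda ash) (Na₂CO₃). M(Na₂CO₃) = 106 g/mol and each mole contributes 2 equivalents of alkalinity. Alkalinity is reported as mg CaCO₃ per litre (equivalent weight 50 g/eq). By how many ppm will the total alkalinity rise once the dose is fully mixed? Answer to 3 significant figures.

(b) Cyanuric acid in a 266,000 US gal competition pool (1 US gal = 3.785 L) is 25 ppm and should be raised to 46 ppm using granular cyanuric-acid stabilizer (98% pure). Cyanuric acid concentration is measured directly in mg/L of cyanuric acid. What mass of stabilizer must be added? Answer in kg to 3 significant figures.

(a) Volume: 124,000 US gal × 3.785 L/gal = 469,340 L.
(a) Moles of Na₂CO₃: 36,000 g ÷ 106 g/mol = 339.6 mol → 679.2 eq of alkalinity.
(a) As CaCO₃: 679.2 eq × 50 g/eq = 33,960 g.
(a) Rise: 33,960 g / 469,340 L × 1000 = 72.36 mg/L.

(b) Volume: 266,000 US gal × 3.785 L/gal = 1,006,810 L.
(b) CYA to add: (46 − 25) = 21 mg/L × 1,006,810 L = 21,140 g cyanuric acid.
(b) At 98% purity: 21,140 / 0.98 = 21,570 g product.

(a) 72.4 ppm; (b) 21.6 kg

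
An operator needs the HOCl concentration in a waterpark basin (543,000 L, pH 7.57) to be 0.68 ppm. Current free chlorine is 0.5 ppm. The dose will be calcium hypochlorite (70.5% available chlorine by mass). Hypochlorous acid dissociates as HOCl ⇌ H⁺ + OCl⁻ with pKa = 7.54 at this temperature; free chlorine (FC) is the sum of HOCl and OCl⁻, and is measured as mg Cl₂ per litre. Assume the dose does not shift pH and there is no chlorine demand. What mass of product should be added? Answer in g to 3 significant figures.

700 g

[OCl⁻]/[HOCl] = 10^(pH − pKa) = 10^(7.57 − 7.54) = 1.072; fraction as HOCl = 1/(1 + 1.072) = 0.4827.
Free chlorine required for 0.68 ppm HOCl: 0.68 / 0.4827 = 1.409 ppm.
FC to add: 1.409 − 0.5 = 0.9086 mg/L as Cl₂.
Cl₂ equivalent: 0.9086 mg/L × 543,000 L = 493.4 g.
Product at 70.5% available Cl: 493.4 / 0.705 = 699.8 g.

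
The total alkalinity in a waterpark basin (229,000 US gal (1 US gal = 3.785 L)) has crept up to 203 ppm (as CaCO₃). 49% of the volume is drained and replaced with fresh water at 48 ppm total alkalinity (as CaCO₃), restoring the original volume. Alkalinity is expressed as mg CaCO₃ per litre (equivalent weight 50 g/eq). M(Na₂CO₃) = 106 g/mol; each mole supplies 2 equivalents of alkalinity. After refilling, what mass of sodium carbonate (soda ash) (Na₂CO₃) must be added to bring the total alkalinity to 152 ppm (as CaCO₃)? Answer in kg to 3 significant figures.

22.9 kg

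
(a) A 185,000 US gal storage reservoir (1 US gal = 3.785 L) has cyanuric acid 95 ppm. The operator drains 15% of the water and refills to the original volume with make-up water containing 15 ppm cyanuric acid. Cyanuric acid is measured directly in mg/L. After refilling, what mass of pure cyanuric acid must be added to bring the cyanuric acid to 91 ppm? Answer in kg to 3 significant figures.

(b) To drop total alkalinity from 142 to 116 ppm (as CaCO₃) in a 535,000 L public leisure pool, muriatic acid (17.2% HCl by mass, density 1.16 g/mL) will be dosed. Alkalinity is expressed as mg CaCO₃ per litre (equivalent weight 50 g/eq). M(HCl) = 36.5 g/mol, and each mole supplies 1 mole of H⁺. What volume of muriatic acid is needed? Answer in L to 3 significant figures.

(a) 5.60 kg; (b) 50.9 L

(a) Volume: 185,000 US gal × 3.785 L/gal = 700,225 L.
(a) After draining 15% and refilling: 95 × 0.85 + 15 × 0.15 = 83 ppm.
(a) Deficit to target: 91 − 83 = 8 mg/L.
(a) Mass: 8 mg/L × 700,225 L = 5602 g cyanuric acid.

(b) Alkalinity to neutralize: (142 − 116) = 26 mg/L as CaCO₃ × 535,000 L = 13,910 g as CaCO₃.
(b) Equivalents of H⁺ required: 13,910 ÷ 50 g/eq = 278.2 eq = 278.2 mol HCl.
(b) Mass of HCl: 278.2 × 36.5 = 10,150 g.
(b) Mass of 17.2% solution: 10,150 / 0.172 = 59,040 g.
(b) Volume: 59,040 g ÷ 1.16 g/mL = 50,890 mL.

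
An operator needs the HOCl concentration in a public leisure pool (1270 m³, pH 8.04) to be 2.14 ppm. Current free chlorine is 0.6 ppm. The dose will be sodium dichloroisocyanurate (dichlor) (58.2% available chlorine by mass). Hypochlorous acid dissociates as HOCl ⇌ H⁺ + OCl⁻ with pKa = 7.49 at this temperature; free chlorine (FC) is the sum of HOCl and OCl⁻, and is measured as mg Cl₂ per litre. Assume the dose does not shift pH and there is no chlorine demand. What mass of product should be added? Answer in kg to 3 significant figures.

19.9 kg

Volume: 1270 m³ = 1,270,000 L.
[OCl⁻]/[HOCl] = 10^(pH − pKa) = 10^(8.04 − 7.49) = 3.548; fraction as HOCl = 1/(1 + 3.548) = 0.2199.
Free chlorine required for 2.14 ppm HOCl: 2.14 / 0.2199 = 9.733 ppm.
FC to add: 9.733 − 0.6 = 9.133 mg/L as Cl₂.
Cl₂ equivalent: 9.133 mg/L × 1,270,000 L = 11,600 g.
Product at 58.2% available Cl: 11,600 / 0.582 = 19,930 g.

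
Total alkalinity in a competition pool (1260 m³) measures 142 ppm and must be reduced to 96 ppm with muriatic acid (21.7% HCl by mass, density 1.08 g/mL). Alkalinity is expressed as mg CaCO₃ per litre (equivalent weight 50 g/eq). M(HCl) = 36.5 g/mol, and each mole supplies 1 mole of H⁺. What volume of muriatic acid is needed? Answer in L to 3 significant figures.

181 L

Volume: 1260 m³ = 1,260,000 L.
Alkalinity to neutralize: (142 − 96) = 46 mg/L as CaCO₃ × 1,260,000 L = 57,960 g as CaCO₃.
Equivalents of H⁺ required: 57,960 ÷ 50 g/eq = 1159 eq = 1159 mol HCl.
Mass of HCl: 1159 × 36.5 = 42,310 g.
Mass of 21.7% solution: 42,310 / 0.217 = 195,000 g.
Volume: 195,000 g ÷ 1.08 g/mL = 180,500 mL.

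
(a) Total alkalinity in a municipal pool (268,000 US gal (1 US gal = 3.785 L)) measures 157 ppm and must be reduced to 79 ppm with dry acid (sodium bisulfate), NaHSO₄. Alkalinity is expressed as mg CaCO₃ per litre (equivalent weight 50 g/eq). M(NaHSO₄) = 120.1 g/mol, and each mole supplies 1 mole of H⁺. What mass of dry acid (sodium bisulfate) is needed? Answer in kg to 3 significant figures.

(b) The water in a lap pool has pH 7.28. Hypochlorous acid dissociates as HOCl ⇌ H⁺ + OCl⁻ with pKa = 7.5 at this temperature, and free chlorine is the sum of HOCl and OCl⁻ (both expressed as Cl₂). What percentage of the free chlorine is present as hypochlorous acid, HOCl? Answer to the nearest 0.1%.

(a) Volume: 268,000 US gal × 3.785 L/gal = 1,014,380 L.
(a) Alkalinity to neutralize: (157 − 79) = 78 mg/L as CaCO₃ × 1,014,380 L = 79,120 g as CaCO₃.
(a) Equivalents of H⁺ required: 79,120 ÷ 50 g/eq = 1582 eq = 1582 mol NaHSO₄.
(a) Mass of NaHSO₄: 1582 × 120.1 = 190,100 g.

(b) [OCl⁻]/[HOCl] = 10^(pH − pKa) = 10^(7.28 − 7.5) = 10^-0.22 = 0.6026.
(b) Fraction as HOCl = 1 / (1 + 0.6026) = 0.624.

(a) 190 kg; (b) 62.4%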